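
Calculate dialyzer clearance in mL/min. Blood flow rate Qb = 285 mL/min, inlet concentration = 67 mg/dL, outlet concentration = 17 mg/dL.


K = Qb * (Cb_in - Cb_out) / Cb_in
K = 285 * (67 - 17) / 67
K = 212.7 mL/min


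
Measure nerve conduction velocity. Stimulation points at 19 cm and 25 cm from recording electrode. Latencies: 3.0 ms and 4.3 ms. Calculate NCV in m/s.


Distance = (25 - 19) / 100 = 0.06 m
dt = (4.3 - 3.0) / 1000 = 0.0013 s
NCV = dist / dt = 46.15 m/s


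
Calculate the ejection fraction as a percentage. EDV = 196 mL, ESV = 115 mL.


SV = EDV - ESV = 196 - 115 = 81 mL
EF = SV/EDV * 100 = 81/196 * 100
EF = 41.33%


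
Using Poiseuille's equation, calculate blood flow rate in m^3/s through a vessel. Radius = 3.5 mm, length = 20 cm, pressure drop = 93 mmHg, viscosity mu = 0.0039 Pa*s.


Q = pi*r^4*dP / (8*mu*L)
r = 0.0035 m, L = 0.2 m
dP = 93 mmHg = 12398.946 Pa
Q = 9.3675e-04 m^3/s


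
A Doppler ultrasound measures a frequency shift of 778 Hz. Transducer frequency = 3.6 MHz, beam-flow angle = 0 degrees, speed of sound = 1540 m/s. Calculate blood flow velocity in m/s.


v = fd * c / (2 * f0 * cos(theta))
v = 778 * 1540 / (2 * 3.6000e+06 * cos(0))
v = 0.1664 m/s


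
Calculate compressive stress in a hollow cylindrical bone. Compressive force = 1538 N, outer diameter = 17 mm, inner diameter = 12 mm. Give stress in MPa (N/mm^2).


A = pi*(r_o^2 - r_i^2)
r_o = 8.5 mm, r_i = 6 mm
A = 113.883 mm^2
sigma = F/A = 1538 / 113.883
sigma = 13.51 MPa


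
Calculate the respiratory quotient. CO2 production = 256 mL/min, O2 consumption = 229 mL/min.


RQ = VCO2 / VO2
RQ = 256 / 229
RQ = 1.118


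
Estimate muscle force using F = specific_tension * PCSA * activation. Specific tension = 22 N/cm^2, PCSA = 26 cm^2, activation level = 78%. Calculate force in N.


F = sigma * PCSA * activation
F = 22 * 26 * 0.78
F = 446.2 N


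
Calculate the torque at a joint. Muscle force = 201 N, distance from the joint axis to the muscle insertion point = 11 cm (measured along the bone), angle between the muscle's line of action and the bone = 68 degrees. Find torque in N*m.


Torque = F * d * sin(theta)   (moment arm = d*sin(theta))
d = 11 cm = 0.11 m
Torque = 201 * 0.11 * sin(68)
Torque = 20.5 N*m


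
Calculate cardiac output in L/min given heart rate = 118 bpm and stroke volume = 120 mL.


CO = HR * SV
CO = 118 * 120 / 1000
CO = 14.16 L/min


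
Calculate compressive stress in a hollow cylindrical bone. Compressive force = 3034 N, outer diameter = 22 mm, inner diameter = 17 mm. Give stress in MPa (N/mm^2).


A = pi*(r_o^2 - r_i^2)
r_o = 11 mm, r_i = 8.5 mm
A = 153.153 mm^2
sigma = F/A = 3034 / 153.153
sigma = 19.81 MPa


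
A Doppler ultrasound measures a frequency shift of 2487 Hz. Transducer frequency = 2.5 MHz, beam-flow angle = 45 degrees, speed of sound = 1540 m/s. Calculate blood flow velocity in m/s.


v = fd * c / (2 * f0 * cos(theta))
v = 2487 * 1540 / (2 * 2.5000e+06 * cos(45))
v = 1.083 m/s


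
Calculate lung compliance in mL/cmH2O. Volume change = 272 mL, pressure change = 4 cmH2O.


C = dV / dP
C = 272 / 4
C = 68 mL/cmH2O


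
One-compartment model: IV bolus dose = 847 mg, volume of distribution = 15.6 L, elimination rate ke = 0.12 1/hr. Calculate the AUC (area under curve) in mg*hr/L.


C0 = Dose/Vd = 847/15.6 = 54.2949 mg/L
AUC = C0/ke = 54.2949/0.12
AUC = 452.5 mg*hr/L


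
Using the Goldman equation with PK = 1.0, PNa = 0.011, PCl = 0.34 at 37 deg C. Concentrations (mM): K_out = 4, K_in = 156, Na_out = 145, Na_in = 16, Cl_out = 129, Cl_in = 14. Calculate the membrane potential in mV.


Vm = (RT/F)*ln((PK*Ko + PNa*Nao + PCl*Cli)/(PK*Ki + PNa*Nai + PCl*Clo))
Numer = 10.355, Denom = 200.036
Vm = -79.13 mV


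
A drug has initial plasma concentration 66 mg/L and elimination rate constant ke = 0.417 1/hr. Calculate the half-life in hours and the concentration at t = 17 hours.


t_half = ln(2) / ke = 0.693147 / 0.417 = 1.662 hr
C(t) = C0 * exp(-ke*t) = 66 * exp(-0.417*17)
C(17) = 0.05506 mg/L


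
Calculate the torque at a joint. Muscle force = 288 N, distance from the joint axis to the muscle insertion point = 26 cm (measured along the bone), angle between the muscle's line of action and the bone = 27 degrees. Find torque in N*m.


Torque = F * d * sin(theta)   (moment arm = d*sin(theta))
d = 26 cm = 0.26 m
Torque = 288 * 0.26 * sin(27)
Torque = 33.99 N*m


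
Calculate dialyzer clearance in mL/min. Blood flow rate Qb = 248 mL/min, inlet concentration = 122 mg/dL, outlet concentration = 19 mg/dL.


K = Qb * (Cb_in - Cb_out) / Cb_in
K = 248 * (122 - 19) / 122
K = 209.4 mL/min


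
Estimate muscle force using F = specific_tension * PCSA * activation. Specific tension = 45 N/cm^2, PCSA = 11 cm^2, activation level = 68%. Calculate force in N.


F = sigma * PCSA * activation
F = 45 * 11 * 0.68
F = 336.6 N


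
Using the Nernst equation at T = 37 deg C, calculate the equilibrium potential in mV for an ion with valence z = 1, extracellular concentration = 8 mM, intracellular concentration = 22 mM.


E = (RT/(zF)) * ln(C_out/C_in)
T = 37 + 273.15 = 310.15 K
E = (8.314 * 310.15 / (1 * 96485)) * ln(8/22)
E = -27.04 mV


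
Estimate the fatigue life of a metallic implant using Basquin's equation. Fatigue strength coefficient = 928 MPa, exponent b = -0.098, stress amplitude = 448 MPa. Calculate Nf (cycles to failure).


sigma_a = sigma_f' * (2Nf)^b
2Nf = (sigma_a/sigma_f')^(1/b)
2Nf = (448/928)^(1/-0.098)
2Nf = 1687.5028
Nf = 843.8


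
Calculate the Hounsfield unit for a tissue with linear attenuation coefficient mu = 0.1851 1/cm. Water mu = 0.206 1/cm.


HU = ((mu_tissue - mu_water) / mu_water) * 1000
HU = ((0.1851 - 0.206) / 0.206) * 1000
HU = -101.5


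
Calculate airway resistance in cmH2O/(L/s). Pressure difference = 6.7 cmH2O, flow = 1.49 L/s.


R = dP / flow
R = 6.7 / 1.49
R = 4.497 cmH2O/(L/s)


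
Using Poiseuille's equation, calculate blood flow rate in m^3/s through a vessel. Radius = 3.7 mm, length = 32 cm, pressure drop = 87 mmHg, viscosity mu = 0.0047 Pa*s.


Q = pi*r^4*dP / (8*mu*L)
r = 0.0037 m, L = 0.32 m
dP = 87 mmHg = 11599.014 Pa
Q = 5.6760e-04 m^3/s


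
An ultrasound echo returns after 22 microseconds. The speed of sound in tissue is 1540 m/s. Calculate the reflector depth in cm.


depth = c * t / 2
t = 22 us = 2.2000e-05 s
depth = 1540 * 2.2000e-05 / 2
depth = 0.01694 m = 1.694 cm


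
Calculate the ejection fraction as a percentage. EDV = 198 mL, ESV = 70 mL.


SV = EDV - ESV = 198 - 70 = 128 mL
EF = SV/EDV * 100 = 128/198 * 100
EF = 64.65%


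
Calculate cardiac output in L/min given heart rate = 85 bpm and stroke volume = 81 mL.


CO = HR * SV
CO = 85 * 81 / 1000
CO = 6.885 L/min


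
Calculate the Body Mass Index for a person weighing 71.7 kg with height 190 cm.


BMI = weight / height^2
height = 190 cm = 1.9 m
BMI = 71.7 / 1.9^2
BMI = 19.86 kg/m^2


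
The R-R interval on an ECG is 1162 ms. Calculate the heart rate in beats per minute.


HR = 60 / RR_interval(s)
RR = 1162 ms = 1.162 s
HR = 60 / 1.162 = 51.64 bpm


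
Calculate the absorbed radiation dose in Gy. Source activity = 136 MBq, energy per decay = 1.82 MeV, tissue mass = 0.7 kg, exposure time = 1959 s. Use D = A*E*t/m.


A = 136 MBq = 1.3600e+08 Bq
E = 1.82 MeV = 2.91564e-13 J
D = A*E*t/m = 1.3600e+08*2.91564e-13*1959/0.7
D = 0.111 Gy


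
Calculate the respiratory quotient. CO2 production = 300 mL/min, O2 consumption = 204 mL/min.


RQ = VCO2 / VO2
RQ = 300 / 204
RQ = 1.471


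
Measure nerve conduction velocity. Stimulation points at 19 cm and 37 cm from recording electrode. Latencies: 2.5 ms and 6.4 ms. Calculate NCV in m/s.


Distance = (37 - 19) / 100 = 0.18 m
dt = (6.4 - 2.5) / 1000 = 0.0039 s
NCV = dist / dt = 46.15 m/s


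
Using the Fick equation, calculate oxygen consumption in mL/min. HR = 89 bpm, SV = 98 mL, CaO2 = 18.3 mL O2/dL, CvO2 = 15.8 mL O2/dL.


CO = HR*SV = 89*98/1000 = 8.722 L/min
a-v O2 diff = 18.3 - 15.8 = 2.5 mL/dL
VO2 = CO * (CaO2-CvO2) * 10 dL/L
VO2 = 8.722 * 2.5 * 10
VO2 = 218.1 mL/min


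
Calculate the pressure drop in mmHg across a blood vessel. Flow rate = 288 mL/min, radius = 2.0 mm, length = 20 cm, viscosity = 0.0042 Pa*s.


dP = 8*mu*L*Q / (pi*r^4)
Q = 288 mL/min = 4.8e-06 m^3/s
dP = 641.713 Pa = 641.713 / 133.322 mmHg = 4.813 mmHg


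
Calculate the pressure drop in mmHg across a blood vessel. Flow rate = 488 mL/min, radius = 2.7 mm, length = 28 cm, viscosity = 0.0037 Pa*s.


dP = 8*mu*L*Q / (pi*r^4)
Q = 488 mL/min = 8.13333e-06 m^3/s
dP = 403.751 Pa = 403.751 / 133.322 mmHg = 3.028 mmHg


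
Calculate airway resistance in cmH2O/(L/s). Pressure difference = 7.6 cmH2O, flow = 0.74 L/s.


R = dP / flow
R = 7.6 / 0.74
R = 10.27 cmH2O/(L/s)


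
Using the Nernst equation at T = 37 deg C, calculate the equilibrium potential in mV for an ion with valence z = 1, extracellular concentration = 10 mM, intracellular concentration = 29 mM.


E = (RT/(zF)) * ln(C_out/C_in)
T = 37 + 273.15 = 310.15 K
E = (8.314 * 310.15 / (1 * 96485)) * ln(10/29)
E = -28.45 mV


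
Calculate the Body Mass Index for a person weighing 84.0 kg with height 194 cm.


BMI = weight / height^2
height = 194 cm = 1.94 m
BMI = 84.0 / 1.94^2
BMI = 22.32 kg/m^2


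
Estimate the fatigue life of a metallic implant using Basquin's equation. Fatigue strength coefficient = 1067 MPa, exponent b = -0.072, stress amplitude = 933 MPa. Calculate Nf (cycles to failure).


sigma_a = sigma_f' * (2Nf)^b
2Nf = (sigma_a/sigma_f')^(1/b)
2Nf = (933/1067)^(1/-0.072)
2Nf = 6.4488607
Nf = 3.224


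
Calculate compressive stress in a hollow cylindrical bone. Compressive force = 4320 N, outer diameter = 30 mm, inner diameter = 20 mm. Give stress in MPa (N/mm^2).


A = pi*(r_o^2 - r_i^2)
r_o = 15 mm, r_i = 10 mm
A = 392.699 mm^2
sigma = F/A = 4320 / 392.699
sigma = 11 MPa


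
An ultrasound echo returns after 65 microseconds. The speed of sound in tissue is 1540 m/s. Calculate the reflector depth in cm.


depth = c * t / 2
t = 65 us = 6.5000e-05 s
depth = 1540 * 6.5000e-05 / 2
depth = 0.05005 m = 5.005 cm


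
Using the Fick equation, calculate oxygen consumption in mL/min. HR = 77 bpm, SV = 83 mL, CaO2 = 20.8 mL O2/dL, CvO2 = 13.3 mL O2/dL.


CO = HR*SV = 77*83/1000 = 6.391 L/min
a-v O2 diff = 20.8 - 13.3 = 7.5 mL/dL
VO2 = CO * (CaO2-CvO2) * 10 dL/L
VO2 = 6.391 * 7.5 * 10
VO2 = 479.3 mL/min


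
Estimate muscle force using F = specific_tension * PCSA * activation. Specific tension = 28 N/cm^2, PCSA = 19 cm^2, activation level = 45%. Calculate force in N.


F = sigma * PCSA * activation
F = 28 * 19 * 0.45
F = 239.4 N


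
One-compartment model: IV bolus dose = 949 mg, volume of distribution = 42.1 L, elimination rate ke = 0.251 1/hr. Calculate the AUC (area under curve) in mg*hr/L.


C0 = Dose/Vd = 949/42.1 = 22.5416 mg/L
AUC = C0/ke = 22.5416/0.251
AUC = 89.81 mg*hr/L


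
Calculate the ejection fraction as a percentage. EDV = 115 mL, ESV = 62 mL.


SV = EDV - ESV = 115 - 62 = 53 mL
EF = SV/EDV * 100 = 53/115 * 100
EF = 46.09%


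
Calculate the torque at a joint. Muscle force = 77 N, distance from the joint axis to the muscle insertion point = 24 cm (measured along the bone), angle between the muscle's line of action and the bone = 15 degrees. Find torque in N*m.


Torque = F * d * sin(theta)   (moment arm = d*sin(theta))
d = 24 cm = 0.24 m
Torque = 77 * 0.24 * sin(15)
Torque = 4.783 N*m


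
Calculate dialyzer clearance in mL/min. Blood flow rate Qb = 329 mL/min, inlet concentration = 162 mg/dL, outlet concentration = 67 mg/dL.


K = Qb * (Cb_in - Cb_out) / Cb_in
K = 329 * (162 - 67) / 162
K = 192.9 mL/min


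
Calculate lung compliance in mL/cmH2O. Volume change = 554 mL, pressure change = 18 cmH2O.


C = dV / dP
C = 554 / 18
C = 30.78 mL/cmH2O


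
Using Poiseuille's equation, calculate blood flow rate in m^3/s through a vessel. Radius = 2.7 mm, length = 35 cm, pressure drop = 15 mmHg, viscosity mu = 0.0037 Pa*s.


Q = pi*r^4*dP / (8*mu*L)
r = 0.0027 m, L = 0.35 m
dP = 15 mmHg = 1999.83 Pa
Q = 3.2228e-05 m^3/s


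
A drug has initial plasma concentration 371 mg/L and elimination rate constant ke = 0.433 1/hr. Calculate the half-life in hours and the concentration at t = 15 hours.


t_half = ln(2) / ke = 0.693147 / 0.433 = 1.601 hr
C(t) = C0 * exp(-ke*t) = 371 * exp(-0.433*15)
C(15) = 0.5606 mg/L


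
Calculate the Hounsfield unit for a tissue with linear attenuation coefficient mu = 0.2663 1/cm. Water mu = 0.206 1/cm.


HU = ((mu_tissue - mu_water) / mu_water) * 1000
HU = ((0.2663 - 0.206) / 0.206) * 1000
HU = 292.7


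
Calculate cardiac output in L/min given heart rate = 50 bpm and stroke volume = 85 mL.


CO = HR * SV
CO = 50 * 85 / 1000
CO = 4.25 L/min


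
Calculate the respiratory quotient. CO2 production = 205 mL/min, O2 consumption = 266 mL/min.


RQ = VCO2 / VO2
RQ = 205 / 266
RQ = 0.7707


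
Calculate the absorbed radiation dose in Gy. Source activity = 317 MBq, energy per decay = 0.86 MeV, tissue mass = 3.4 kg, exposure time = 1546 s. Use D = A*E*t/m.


A = 317 MBq = 3.1700e+08 Bq
E = 0.86 MeV = 1.37772e-13 J
D = A*E*t/m = 3.1700e+08*1.37772e-13*1546/3.4
D = 0.01986 Gy


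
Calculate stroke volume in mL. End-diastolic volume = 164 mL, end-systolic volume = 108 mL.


SV = EDV - ESV
SV = 164 - 108
SV = 56 mL


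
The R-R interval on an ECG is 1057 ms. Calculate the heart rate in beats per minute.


HR = 60 / RR_interval(s)
RR = 1057 ms = 1.057 s
HR = 60 / 1.057 = 56.76 bpm


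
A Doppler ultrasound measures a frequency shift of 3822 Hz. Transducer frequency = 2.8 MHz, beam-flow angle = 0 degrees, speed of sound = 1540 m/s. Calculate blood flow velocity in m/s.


v = fd * c / (2 * f0 * cos(theta))
v = 3822 * 1540 / (2 * 2.8000e+06 * cos(0))
v = 1.051 m/s


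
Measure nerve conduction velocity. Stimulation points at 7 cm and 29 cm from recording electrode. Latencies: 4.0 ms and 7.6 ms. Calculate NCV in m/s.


Distance = (29 - 7) / 100 = 0.22 m
dt = (7.6 - 4.0) / 1000 = 0.0036 s
NCV = dist / dt = 61.11 m/s


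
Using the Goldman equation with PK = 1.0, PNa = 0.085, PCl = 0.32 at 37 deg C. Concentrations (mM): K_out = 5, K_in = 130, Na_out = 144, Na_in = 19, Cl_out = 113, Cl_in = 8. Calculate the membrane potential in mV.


Vm = (RT/F)*ln((PK*Ko + PNa*Nao + PCl*Cli)/(PK*Ki + PNa*Nai + PCl*Clo))
Numer = 19.8, Denom = 167.775
Vm = -57.11 mV


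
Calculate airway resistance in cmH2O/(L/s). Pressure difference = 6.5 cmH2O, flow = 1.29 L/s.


R = dP / flow
R = 6.5 / 1.29
R = 5.039 cmH2O/(L/s)


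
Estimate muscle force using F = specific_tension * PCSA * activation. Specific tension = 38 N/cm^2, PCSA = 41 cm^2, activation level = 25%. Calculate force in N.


F = sigma * PCSA * activation
F = 38 * 41 * 0.25
F = 389.5 N


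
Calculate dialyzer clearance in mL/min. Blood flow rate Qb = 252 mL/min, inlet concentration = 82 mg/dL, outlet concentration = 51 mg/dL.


K = Qb * (Cb_in - Cb_out) / Cb_in
K = 252 * (82 - 51) / 82
K = 95.27 mL/min


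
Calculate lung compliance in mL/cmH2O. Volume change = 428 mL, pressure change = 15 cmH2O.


C = dV / dP
C = 428 / 15
C = 28.53 mL/cmH2O


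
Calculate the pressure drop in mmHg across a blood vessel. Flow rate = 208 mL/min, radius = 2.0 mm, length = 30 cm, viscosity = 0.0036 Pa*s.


dP = 8*mu*L*Q / (pi*r^4)
Q = 208 mL/min = 3.46667e-06 m^3/s
dP = 595.877 Pa = 595.877 / 133.322 mmHg = 4.469 mmHg


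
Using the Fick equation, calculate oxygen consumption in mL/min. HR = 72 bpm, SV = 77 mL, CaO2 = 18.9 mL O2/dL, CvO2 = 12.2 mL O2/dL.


CO = HR*SV = 72*77/1000 = 5.544 L/min
a-v O2 diff = 18.9 - 12.2 = 6.7 mL/dL
VO2 = CO * (CaO2-CvO2) * 10 dL/L
VO2 = 5.544 * 6.7 * 10
VO2 = 371.4 mL/min


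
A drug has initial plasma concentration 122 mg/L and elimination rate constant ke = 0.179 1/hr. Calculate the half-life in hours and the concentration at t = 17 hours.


t_half = ln(2) / ke = 0.693147 / 0.179 = 3.872 hr
C(t) = C0 * exp(-ke*t) = 122 * exp(-0.179*17)
C(17) = 5.818 mg/L


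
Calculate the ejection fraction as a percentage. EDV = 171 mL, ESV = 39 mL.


SV = EDV - ESV = 171 - 39 = 132 mL
EF = SV/EDV * 100 = 132/171 * 100
EF = 77.19%


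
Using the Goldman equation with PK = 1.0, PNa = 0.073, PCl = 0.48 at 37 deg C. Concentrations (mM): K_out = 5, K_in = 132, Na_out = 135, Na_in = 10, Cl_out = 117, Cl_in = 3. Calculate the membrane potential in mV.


Vm = (RT/F)*ln((PK*Ko + PNa*Nao + PCl*Cli)/(PK*Ki + PNa*Nai + PCl*Clo))
Numer = 16.295, Denom = 188.89
Vm = -65.49 mV


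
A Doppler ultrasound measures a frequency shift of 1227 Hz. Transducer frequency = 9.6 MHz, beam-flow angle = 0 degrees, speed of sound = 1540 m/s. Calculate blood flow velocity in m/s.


v = fd * c / (2 * f0 * cos(theta))
v = 1227 * 1540 / (2 * 9.6000e+06 * cos(0))
v = 0.09842 m/s


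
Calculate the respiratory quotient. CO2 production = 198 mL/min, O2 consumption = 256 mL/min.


RQ = VCO2 / VO2
RQ = 198 / 256
RQ = 0.7734


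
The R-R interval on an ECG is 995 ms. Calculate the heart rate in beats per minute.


HR = 60 / RR_interval(s)
RR = 995 ms = 0.995 s
HR = 60 / 0.995 = 60.3 bpm


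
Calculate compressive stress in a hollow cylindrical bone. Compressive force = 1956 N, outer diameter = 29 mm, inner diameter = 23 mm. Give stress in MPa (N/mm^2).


A = pi*(r_o^2 - r_i^2)
r_o = 14.5 mm, r_i = 11.5 mm
A = 245.044 mm^2
sigma = F/A = 1956 / 245.044
sigma = 7.982 MPa


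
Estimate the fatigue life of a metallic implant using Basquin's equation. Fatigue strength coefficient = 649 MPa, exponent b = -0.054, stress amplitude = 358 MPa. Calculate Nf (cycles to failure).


sigma_a = sigma_f' * (2Nf)^b
2Nf = (sigma_a/sigma_f')^(1/b)
2Nf = (358/649)^(1/-0.054)
2Nf = 60880.102
Nf = 3.044e+04


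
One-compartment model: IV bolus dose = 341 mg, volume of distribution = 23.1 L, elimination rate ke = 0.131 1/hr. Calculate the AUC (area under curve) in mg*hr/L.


C0 = Dose/Vd = 341/23.1 = 14.7619 mg/L
AUC = C0/ke = 14.7619/0.131
AUC = 112.7 mg*hr/L


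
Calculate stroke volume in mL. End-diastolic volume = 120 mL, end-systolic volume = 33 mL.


SV = EDV - ESV
SV = 120 - 33
SV = 87 mL


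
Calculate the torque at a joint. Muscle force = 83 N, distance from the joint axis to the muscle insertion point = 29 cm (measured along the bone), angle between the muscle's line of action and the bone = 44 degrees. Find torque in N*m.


Torque = F * d * sin(theta)   (moment arm = d*sin(theta))
d = 29 cm = 0.29 m
Torque = 83 * 0.29 * sin(44)
Torque = 16.72 N*m


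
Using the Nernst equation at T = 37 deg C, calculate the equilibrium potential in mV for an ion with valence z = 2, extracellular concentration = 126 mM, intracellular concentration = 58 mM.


E = (RT/(zF)) * ln(C_out/C_in)
T = 37 + 273.15 = 310.15 K
E = (8.314 * 310.15 / (2 * 96485)) * ln(126/58)
E = 10.37 mV


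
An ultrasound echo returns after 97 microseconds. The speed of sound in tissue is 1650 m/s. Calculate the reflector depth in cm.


depth = c * t / 2
t = 97 us = 9.7000e-05 s
depth = 1650 * 9.7000e-05 / 2
depth = 0.080025 m = 8.0025 cm


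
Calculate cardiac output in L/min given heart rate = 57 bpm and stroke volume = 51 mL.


CO = HR * SV
CO = 57 * 51 / 1000
CO = 2.907 L/min


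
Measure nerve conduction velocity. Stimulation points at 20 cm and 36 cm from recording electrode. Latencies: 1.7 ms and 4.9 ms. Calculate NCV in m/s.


Distance = (36 - 20) / 100 = 0.16 m
dt = (4.9 - 1.7) / 1000 = 0.0032 s
NCV = dist / dt = 50 m/s


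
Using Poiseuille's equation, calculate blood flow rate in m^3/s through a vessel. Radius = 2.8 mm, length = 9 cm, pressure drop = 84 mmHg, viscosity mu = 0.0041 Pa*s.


Q = pi*r^4*dP / (8*mu*L)
r = 0.0028 m, L = 0.09 m
dP = 84 mmHg = 11199.048 Pa
Q = 7.3257e-04 m^3/s


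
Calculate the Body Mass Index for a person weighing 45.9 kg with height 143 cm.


BMI = weight / height^2
height = 143 cm = 1.43 m
BMI = 45.9 / 1.43^2
BMI = 22.45 kg/m^2


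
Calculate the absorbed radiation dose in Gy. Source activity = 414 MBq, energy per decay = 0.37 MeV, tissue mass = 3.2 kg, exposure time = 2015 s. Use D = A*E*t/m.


A = 414 MBq = 4.1400e+08 Bq
E = 0.37 MeV = 5.9274e-14 J
D = A*E*t/m = 4.1400e+08*5.9274e-14*2015/3.2
D = 0.01545 Gy


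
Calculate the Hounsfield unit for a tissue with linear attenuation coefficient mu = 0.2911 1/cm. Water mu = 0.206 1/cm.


HU = ((mu_tissue - mu_water) / mu_water) * 1000
HU = ((0.2911 - 0.206) / 0.206) * 1000
HU = 413.1


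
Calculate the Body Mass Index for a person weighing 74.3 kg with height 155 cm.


BMI = weight / height^2
height = 155 cm = 1.55 m
BMI = 74.3 / 1.55^2
BMI = 30.93 kg/m^2


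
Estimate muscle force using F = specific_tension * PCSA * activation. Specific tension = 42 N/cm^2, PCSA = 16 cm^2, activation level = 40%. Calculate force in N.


F = sigma * PCSA * activation
F = 42 * 16 * 0.4
F = 268.8 N


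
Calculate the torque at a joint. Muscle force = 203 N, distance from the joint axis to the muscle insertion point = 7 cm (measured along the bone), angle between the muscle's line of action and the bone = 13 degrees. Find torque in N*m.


Torque = F * d * sin(theta)   (moment arm = d*sin(theta))
d = 7 cm = 0.07 m
Torque = 203 * 0.07 * sin(13)
Torque = 3.197 N*m


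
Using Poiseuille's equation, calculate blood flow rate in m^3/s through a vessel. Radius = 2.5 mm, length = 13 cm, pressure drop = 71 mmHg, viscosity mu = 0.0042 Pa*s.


Q = pi*r^4*dP / (8*mu*L)
r = 0.0025 m, L = 0.13 m
dP = 71 mmHg = 9465.862 Pa
Q = 2.6594e-04 m^3/s


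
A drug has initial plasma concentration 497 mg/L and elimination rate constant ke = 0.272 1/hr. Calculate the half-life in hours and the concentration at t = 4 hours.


t_half = ln(2) / ke = 0.693147 / 0.272 = 2.548 hr
C(t) = C0 * exp(-ke*t) = 497 * exp(-0.272*4)
C(4) = 167.4 mg/L


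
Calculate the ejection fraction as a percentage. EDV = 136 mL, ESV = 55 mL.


SV = EDV - ESV = 136 - 55 = 81 mL
EF = SV/EDV * 100 = 81/136 * 100
EF = 59.56%


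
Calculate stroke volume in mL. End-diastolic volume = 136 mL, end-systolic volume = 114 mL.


SV = EDV - ESV
SV = 136 - 114
SV = 22 mL


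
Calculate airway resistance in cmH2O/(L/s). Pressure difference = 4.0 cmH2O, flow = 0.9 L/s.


R = dP / flow
R = 4.0 / 0.9
R = 4.444 cmH2O/(L/s)


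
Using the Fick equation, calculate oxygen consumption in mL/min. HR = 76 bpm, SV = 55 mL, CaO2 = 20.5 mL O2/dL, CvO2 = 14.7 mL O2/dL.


CO = HR*SV = 76*55/1000 = 4.18 L/min
a-v O2 diff = 20.5 - 14.7 = 5.8 mL/dL
VO2 = CO * (CaO2-CvO2) * 10 dL/L
VO2 = 4.18 * 5.8 * 10
VO2 = 242.4 mL/min


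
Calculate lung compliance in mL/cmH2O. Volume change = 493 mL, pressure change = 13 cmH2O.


C = dV / dP
C = 493 / 13
C = 37.92 mL/cmH2O


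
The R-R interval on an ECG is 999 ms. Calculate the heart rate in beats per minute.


HR = 60 / RR_interval(s)
RR = 999 ms = 0.999 s
HR = 60 / 0.999 = 60.06 bpm


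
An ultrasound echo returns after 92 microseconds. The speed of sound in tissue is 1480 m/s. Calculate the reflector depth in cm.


depth = c * t / 2
t = 92 us = 9.2000e-05 s
depth = 1480 * 9.2000e-05 / 2
depth = 0.06808 m = 6.808 cm


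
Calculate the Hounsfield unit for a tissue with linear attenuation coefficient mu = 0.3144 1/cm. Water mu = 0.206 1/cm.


HU = ((mu_tissue - mu_water) / mu_water) * 1000
HU = ((0.3144 - 0.206) / 0.206) * 1000
HU = 526.2


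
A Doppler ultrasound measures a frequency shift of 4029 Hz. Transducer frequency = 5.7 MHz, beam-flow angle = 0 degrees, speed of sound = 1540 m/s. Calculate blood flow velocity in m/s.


v = fd * c / (2 * f0 * cos(theta))
v = 4029 * 1540 / (2 * 5.7000e+06 * cos(0))
v = 0.5443 m/s


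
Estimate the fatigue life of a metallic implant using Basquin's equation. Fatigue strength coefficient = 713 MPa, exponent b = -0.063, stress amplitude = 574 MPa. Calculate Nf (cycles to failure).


sigma_a = sigma_f' * (2Nf)^b
2Nf = (sigma_a/sigma_f')^(1/b)
2Nf = (574/713)^(1/-0.063)
2Nf = 31.252383
Nf = 15.63


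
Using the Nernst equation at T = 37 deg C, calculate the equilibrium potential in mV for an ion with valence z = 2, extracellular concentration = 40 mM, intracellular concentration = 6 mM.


E = (RT/(zF)) * ln(C_out/C_in)
T = 37 + 273.15 = 310.15 K
E = (8.314 * 310.15 / (2 * 96485)) * ln(40/6)
E = 25.35 mV


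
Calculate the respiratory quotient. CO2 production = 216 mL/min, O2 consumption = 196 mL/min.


RQ = VCO2 / VO2
RQ = 216 / 196
RQ = 1.102


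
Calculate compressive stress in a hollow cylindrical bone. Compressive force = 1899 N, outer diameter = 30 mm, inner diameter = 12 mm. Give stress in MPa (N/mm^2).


A = pi*(r_o^2 - r_i^2)
r_o = 15 mm, r_i = 6 mm
A = 593.761 mm^2
sigma = F/A = 1899 / 593.761
sigma = 3.198 MPa


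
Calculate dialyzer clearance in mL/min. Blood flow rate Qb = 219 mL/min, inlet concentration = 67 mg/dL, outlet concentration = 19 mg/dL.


K = Qb * (Cb_in - Cb_out) / Cb_in
K = 219 * (67 - 19) / 67
K = 156.9 mL/min


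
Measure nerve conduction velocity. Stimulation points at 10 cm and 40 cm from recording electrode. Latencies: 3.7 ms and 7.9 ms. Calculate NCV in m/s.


Distance = (40 - 10) / 100 = 0.3 m
dt = (7.9 - 3.7) / 1000 = 0.0042 s
NCV = dist / dt = 71.43 m/s


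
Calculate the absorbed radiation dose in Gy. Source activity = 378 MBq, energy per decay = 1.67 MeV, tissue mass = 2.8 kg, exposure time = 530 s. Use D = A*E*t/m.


A = 378 MBq = 3.7800e+08 Bq
E = 1.67 MeV = 2.67534e-13 J
D = A*E*t/m = 3.7800e+08*2.67534e-13*530/2.8
D = 0.01914 Gy


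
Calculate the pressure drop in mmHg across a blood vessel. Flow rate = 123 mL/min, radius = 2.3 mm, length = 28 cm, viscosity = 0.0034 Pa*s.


dP = 8*mu*L*Q / (pi*r^4)
Q = 123 mL/min = 2.05e-06 m^3/s
dP = 177.59 Pa = 177.59 / 133.322 mmHg = 1.332 mmHg


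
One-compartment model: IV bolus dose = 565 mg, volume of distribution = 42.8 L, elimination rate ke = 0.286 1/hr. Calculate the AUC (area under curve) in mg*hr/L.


C0 = Dose/Vd = 565/42.8 = 13.2009 mg/L
AUC = C0/ke = 13.2009/0.286
AUC = 46.16 mg*hr/L


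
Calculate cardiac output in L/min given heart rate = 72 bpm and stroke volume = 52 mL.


CO = HR * SV
CO = 72 * 52 / 1000
CO = 3.744 L/min


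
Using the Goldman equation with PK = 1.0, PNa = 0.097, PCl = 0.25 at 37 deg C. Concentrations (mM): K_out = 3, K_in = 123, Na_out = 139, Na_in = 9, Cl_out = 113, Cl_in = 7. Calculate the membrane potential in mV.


Vm = (RT/F)*ln((PK*Ko + PNa*Nao + PCl*Cli)/(PK*Ki + PNa*Nai + PCl*Clo))
Numer = 18.233, Denom = 152.123
Vm = -56.7 mV


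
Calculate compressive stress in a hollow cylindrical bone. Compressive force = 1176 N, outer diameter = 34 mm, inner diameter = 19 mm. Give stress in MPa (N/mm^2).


A = pi*(r_o^2 - r_i^2)
r_o = 17 mm, r_i = 9.5 mm
A = 624.392 mm^2
sigma = F/A = 1176 / 624.392
sigma = 1.883 MPa


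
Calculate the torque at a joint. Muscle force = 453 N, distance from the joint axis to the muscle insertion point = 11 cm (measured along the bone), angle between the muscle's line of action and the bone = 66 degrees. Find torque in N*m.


Torque = F * d * sin(theta)   (moment arm = d*sin(theta))
d = 11 cm = 0.11 m
Torque = 453 * 0.11 * sin(66)
Torque = 45.52 N*m


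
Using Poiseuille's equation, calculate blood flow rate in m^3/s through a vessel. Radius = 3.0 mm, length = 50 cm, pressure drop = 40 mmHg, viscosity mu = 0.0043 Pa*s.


Q = pi*r^4*dP / (8*mu*L)
r = 0.003 m, L = 0.5 m
dP = 40 mmHg = 5332.88 Pa
Q = 7.8898e-05 m^3/s


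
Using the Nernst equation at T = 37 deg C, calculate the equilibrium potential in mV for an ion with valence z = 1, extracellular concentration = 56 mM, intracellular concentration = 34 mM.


E = (RT/(zF)) * ln(C_out/C_in)
T = 37 + 273.15 = 310.15 K
E = (8.314 * 310.15 / (1 * 96485)) * ln(56/34)
E = 13.34 mV


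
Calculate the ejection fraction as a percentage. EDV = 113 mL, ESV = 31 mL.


SV = EDV - ESV = 113 - 31 = 82 mL
EF = SV/EDV * 100 = 82/113 * 100
EF = 72.57%


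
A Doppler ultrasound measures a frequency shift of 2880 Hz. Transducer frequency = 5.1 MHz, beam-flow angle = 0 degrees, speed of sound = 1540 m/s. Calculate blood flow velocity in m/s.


v = fd * c / (2 * f0 * cos(theta))
v = 2880 * 1540 / (2 * 5.1000e+06 * cos(0))
v = 0.4348 m/s


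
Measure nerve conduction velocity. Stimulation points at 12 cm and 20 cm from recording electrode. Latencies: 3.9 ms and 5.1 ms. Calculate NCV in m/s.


Distance = (20 - 12) / 100 = 0.08 m
dt = (5.1 - 3.9) / 1000 = 0.0012 s
NCV = dist / dt = 66.67 m/s


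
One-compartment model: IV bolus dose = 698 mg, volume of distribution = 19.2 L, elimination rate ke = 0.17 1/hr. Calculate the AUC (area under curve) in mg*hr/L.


C0 = Dose/Vd = 698/19.2 = 36.3542 mg/L
AUC = C0/ke = 36.3542/0.17
AUC = 213.8 mg*hr/L


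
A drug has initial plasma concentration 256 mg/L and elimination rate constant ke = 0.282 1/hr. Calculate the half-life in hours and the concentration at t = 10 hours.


t_half = ln(2) / ke = 0.693147 / 0.282 = 2.458 hr
C(t) = C0 * exp(-ke*t) = 256 * exp(-0.282*10)
C(10) = 15.26 mg/L


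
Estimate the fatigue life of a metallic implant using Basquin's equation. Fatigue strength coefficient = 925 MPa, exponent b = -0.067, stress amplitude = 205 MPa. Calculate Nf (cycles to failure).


sigma_a = sigma_f' * (2Nf)^b
2Nf = (sigma_a/sigma_f')^(1/b)
2Nf = (205/925)^(1/-0.067)
2Nf = 5.8476741e+09
Nf = 2.9238e+09


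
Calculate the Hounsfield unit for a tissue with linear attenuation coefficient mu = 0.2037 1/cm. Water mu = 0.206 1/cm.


HU = ((mu_tissue - mu_water) / mu_water) * 1000
HU = ((0.2037 - 0.206) / 0.206) * 1000
HU = -11.17


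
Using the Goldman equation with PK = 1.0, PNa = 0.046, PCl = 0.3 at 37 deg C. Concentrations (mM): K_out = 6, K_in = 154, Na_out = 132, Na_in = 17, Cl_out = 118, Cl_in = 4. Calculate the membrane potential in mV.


Vm = (RT/F)*ln((PK*Ko + PNa*Nao + PCl*Cli)/(PK*Ki + PNa*Nai + PCl*Clo))
Numer = 13.272, Denom = 190.182
Vm = -71.15 mV


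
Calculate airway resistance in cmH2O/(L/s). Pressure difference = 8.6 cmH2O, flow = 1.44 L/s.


R = dP / flow
R = 8.6 / 1.44
R = 5.972 cmH2O/(L/s)


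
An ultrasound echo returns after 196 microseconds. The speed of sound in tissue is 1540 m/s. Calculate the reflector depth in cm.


depth = c * t / 2
t = 196 us = 1.9600e-04 s
depth = 1540 * 1.9600e-04 / 2
depth = 0.15092 m = 15.092 cm


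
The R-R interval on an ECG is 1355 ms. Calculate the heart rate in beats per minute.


HR = 60 / RR_interval(s)
RR = 1355 ms = 1.355 s
HR = 60 / 1.355 = 44.28 bpm


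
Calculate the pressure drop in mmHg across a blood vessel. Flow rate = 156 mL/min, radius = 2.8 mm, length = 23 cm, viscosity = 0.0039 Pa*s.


dP = 8*mu*L*Q / (pi*r^4)
Q = 156 mL/min = 2.6e-06 m^3/s
dP = 96.6215 Pa = 96.6215 / 133.322 mmHg = 0.7247 mmHg


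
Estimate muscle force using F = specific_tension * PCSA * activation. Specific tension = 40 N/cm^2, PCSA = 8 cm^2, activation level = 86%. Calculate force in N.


F = sigma * PCSA * activation
F = 40 * 8 * 0.86
F = 275.2 N


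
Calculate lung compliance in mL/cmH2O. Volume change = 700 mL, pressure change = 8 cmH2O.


C = dV / dP
C = 700 / 8
C = 87.5 mL/cmH2O


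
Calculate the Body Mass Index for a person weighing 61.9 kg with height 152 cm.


BMI = weight / height^2
height = 152 cm = 1.52 m
BMI = 61.9 / 1.52^2
BMI = 26.79 kg/m^2


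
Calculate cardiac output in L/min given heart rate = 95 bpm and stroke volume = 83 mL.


CO = HR * SV
CO = 95 * 83 / 1000
CO = 7.885 L/min


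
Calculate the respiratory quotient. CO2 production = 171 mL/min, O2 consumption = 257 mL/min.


RQ = VCO2 / VO2
RQ = 171 / 257
RQ = 0.6654


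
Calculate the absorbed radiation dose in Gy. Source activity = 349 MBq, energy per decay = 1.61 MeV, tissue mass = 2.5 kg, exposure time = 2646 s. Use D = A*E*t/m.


A = 349 MBq = 3.4900e+08 Bq
E = 1.61 MeV = 2.57922e-13 J
D = A*E*t/m = 3.4900e+08*2.57922e-13*2646/2.5
D = 0.09527 Gy


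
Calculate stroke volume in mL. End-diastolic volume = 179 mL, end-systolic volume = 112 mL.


SV = EDV - ESV
SV = 179 - 112
SV = 67 mL


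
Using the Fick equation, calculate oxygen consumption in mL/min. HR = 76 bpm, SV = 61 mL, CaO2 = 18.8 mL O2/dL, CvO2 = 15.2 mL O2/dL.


CO = HR*SV = 76*61/1000 = 4.636 L/min
a-v O2 diff = 18.8 - 15.2 = 3.6 mL/dL
VO2 = CO * (CaO2-CvO2) * 10 dL/L
VO2 = 4.636 * 3.6 * 10
VO2 = 166.9 mL/min


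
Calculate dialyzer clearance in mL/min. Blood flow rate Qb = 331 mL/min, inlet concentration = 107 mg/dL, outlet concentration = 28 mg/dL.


K = Qb * (Cb_in - Cb_out) / Cb_in
K = 331 * (107 - 28) / 107
K = 244.4 mL/min


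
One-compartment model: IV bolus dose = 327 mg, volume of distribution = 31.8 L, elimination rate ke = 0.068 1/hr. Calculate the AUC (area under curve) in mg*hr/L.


C0 = Dose/Vd = 327/31.8 = 10.283 mg/L
AUC = C0/ke = 10.283/0.068
AUC = 151.2 mg*hr/L


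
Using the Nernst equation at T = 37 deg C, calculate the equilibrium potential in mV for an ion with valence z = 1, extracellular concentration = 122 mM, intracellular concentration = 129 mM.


E = (RT/(zF)) * ln(C_out/C_in)
T = 37 + 273.15 = 310.15 K
E = (8.314 * 310.15 / (1 * 96485)) * ln(122/129)
E = -1.491 mV


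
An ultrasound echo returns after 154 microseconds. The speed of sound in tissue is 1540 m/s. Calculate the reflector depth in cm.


depth = c * t / 2
t = 154 us = 1.5400e-04 s
depth = 1540 * 1.5400e-04 / 2
depth = 0.11858 m = 11.858 cm


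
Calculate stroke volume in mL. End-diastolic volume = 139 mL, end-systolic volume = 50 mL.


SV = EDV - ESV
SV = 139 - 50
SV = 89 mL


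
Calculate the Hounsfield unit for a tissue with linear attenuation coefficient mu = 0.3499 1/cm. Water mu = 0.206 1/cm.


HU = ((mu_tissue - mu_water) / mu_water) * 1000
HU = ((0.3499 - 0.206) / 0.206) * 1000
HU = 698.5


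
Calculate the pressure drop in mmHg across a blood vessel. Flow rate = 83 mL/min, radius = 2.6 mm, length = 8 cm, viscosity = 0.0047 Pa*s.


dP = 8*mu*L*Q / (pi*r^4)
Q = 83 mL/min = 1.38333e-06 m^3/s
dP = 28.9841 Pa = 28.9841 / 133.322 mmHg = 0.2174 mmHg


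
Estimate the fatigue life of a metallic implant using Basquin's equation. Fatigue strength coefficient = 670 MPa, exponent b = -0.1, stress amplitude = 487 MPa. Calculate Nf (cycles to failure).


sigma_a = sigma_f' * (2Nf)^b
2Nf = (sigma_a/sigma_f')^(1/b)
2Nf = (487/670)^(1/-0.1)
2Nf = 24.291728
Nf = 12.15


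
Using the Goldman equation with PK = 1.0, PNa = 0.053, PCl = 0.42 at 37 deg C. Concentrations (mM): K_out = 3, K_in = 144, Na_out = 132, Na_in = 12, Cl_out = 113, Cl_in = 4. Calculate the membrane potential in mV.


Vm = (RT/F)*ln((PK*Ko + PNa*Nao + PCl*Cli)/(PK*Ki + PNa*Nai + PCl*Clo))
Numer = 11.676, Denom = 192.096
Vm = -74.84 mV


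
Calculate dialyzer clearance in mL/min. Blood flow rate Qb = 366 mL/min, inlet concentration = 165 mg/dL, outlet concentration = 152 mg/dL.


K = Qb * (Cb_in - Cb_out) / Cb_in
K = 366 * (165 - 152) / 165
K = 28.84 mL/min


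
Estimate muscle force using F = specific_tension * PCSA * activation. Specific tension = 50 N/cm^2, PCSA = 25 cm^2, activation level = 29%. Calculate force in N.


F = sigma * PCSA * activation
F = 50 * 25 * 0.29
F = 362.5 N


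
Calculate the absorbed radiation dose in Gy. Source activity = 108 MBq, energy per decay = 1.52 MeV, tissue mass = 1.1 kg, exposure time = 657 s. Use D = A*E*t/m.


A = 108 MBq = 1.0800e+08 Bq
E = 1.52 MeV = 2.43504e-13 J
D = A*E*t/m = 1.0800e+08*2.43504e-13*657/1.1
D = 0.01571 Gy


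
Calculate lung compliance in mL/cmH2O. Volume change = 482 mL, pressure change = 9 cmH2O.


C = dV / dP
C = 482 / 9
C = 53.56 mL/cmH2O


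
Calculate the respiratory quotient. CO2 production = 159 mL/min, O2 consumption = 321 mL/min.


RQ = VCO2 / VO2
RQ = 159 / 321
RQ = 0.4953


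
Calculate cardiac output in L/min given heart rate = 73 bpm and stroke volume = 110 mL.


CO = HR * SV
CO = 73 * 110 / 1000
CO = 8.03 L/min


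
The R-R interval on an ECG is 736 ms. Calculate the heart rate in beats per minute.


HR = 60 / RR_interval(s)
RR = 736 ms = 0.736 s
HR = 60 / 0.736 = 81.52 bpm


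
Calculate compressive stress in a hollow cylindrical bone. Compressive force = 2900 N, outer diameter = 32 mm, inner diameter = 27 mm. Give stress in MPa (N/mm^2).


A = pi*(r_o^2 - r_i^2)
r_o = 16 mm, r_i = 13.5 mm
A = 231.692 mm^2
sigma = F/A = 2900 / 231.692
sigma = 12.52 MPa


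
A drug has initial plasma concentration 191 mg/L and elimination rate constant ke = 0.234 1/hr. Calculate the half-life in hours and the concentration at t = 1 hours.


t_half = ln(2) / ke = 0.693147 / 0.234 = 2.962 hr
C(t) = C0 * exp(-ke*t) = 191 * exp(-0.234*1)
C(1) = 151.2 mg/L


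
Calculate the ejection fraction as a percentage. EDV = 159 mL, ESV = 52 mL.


SV = EDV - ESV = 159 - 52 = 107 mL
EF = SV/EDV * 100 = 107/159 * 100
EF = 67.3%


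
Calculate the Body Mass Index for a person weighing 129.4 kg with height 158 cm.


BMI = weight / height^2
height = 158 cm = 1.58 m
BMI = 129.4 / 1.58^2
BMI = 51.83 kg/m^2


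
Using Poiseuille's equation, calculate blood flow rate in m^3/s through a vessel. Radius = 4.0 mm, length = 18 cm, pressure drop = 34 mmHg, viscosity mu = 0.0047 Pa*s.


Q = pi*r^4*dP / (8*mu*L)
r = 0.004 m, L = 0.18 m
dP = 34 mmHg = 4532.948 Pa
Q = 5.3865e-04 m^3/s


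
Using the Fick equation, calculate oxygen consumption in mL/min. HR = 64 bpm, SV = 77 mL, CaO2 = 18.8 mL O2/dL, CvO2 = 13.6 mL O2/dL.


CO = HR*SV = 64*77/1000 = 4.928 L/min
a-v O2 diff = 18.8 - 13.6 = 5.2 mL/dL
VO2 = CO * (CaO2-CvO2) * 10 dL/L
VO2 = 4.928 * 5.2 * 10
VO2 = 256.3 mL/min


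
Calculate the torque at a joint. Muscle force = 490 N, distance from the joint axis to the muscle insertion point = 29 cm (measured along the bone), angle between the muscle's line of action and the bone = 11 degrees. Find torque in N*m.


Torque = F * d * sin(theta)   (moment arm = d*sin(theta))
d = 29 cm = 0.29 m
Torque = 490 * 0.29 * sin(11)
Torque = 27.11 N*m


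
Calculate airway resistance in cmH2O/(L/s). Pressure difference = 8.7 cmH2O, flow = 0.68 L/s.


R = dP / flow
R = 8.7 / 0.68
R = 12.79 cmH2O/(L/s)


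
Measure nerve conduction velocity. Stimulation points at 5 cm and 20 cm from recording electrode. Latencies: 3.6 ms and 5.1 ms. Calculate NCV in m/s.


Distance = (20 - 5) / 100 = 0.15 m
dt = (5.1 - 3.6) / 1000 = 0.0015 s
NCV = dist / dt = 100 m/s


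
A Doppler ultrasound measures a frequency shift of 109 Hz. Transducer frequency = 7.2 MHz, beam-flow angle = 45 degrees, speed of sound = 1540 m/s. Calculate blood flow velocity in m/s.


v = fd * c / (2 * f0 * cos(theta))
v = 109 * 1540 / (2 * 7.2000e+06 * cos(45))
v = 0.01649 m/s


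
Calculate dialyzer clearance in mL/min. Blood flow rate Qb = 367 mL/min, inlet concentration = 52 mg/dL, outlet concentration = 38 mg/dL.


K = Qb * (Cb_in - Cb_out) / Cb_in
K = 367 * (52 - 38) / 52
K = 98.81 mL/min


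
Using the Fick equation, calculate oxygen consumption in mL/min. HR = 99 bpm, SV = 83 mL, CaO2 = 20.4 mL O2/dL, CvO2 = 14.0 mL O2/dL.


CO = HR*SV = 99*83/1000 = 8.217 L/min
a-v O2 diff = 20.4 - 14.0 = 6.4 mL/dL
VO2 = CO * (CaO2-CvO2) * 10 dL/L
VO2 = 8.217 * 6.4 * 10
VO2 = 525.9 mL/min


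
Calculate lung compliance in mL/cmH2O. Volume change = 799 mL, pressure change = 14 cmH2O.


C = dV / dP
C = 799 / 14
C = 57.07 mL/cmH2O


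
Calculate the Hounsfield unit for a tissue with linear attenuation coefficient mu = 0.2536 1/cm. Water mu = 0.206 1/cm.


HU = ((mu_tissue - mu_water) / mu_water) * 1000
HU = ((0.2536 - 0.206) / 0.206) * 1000
HU = 231.1
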